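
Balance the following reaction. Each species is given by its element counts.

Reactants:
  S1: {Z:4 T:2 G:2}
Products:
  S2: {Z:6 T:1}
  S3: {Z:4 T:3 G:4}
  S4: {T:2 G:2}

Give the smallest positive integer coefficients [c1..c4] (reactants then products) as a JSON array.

Z: 5·4 = 20 | 2·6+2·4+1·0 = 20
T: 5·2 = 10 | 2·1+2·3+1·2 = 10
G: 5·2 = 10 | 2·0+2·4+1·2 = 10
gcd(5,2,2,1) = 1

Coefficients: [5, 2, 2, 1]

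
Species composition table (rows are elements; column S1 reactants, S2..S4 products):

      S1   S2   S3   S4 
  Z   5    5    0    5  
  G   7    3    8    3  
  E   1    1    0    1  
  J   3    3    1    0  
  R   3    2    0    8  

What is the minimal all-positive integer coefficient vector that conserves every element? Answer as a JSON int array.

Coefficients: [6, 5, 3, 1]

Z: 6·5 = 30 | 5·5+3·0+1·5 = 30
G: 6·7 = 42 | 5·3+3·8+1·3 = 42
E: 6·1 = 6 | 5·1+3·0+1·1 = 6
J: 6·3 = 18 | 5·3+3·1+1·0 = 18
R: 6·3 = 18 | 5·2+3·0+1·8 = 18
gcd(6,5,3,1) = 1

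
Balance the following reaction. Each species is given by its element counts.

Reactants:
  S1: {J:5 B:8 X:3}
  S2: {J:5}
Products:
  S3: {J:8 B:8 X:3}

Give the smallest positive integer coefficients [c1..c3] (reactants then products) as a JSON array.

J: 5·5+3·5 = 40 | 5·8 = 40
B: 5·8+3·0 = 40 | 5·8 = 40
X: 5·3+3·0 = 15 | 5·3 = 15
gcd(5,3,5) = 1

Coefficients: [5, 3, 5]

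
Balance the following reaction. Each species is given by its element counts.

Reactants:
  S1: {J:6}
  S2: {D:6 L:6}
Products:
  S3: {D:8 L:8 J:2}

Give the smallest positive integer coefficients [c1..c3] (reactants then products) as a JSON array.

D: 1·0+4·6 = 24 | 3·8 = 24
L: 1·0+4·6 = 24 | 3·8 = 24
J: 1·6+4·0 = 6 | 3·2 = 6
gcd(1,4,3) = 1

Coefficients: [1, 4, 3]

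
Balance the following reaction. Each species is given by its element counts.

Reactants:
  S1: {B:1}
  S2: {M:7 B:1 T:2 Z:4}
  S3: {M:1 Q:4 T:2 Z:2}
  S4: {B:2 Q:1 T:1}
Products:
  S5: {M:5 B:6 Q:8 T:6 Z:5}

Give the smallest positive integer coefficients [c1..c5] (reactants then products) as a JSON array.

M: 3·0+1·7+3·1+4·0 = 10 | 2·5 = 10
B: 3·1+1·1+3·0+4·2 = 12 | 2·6 = 12
Q: 3·0+1·0+3·4+4·1 = 16 | 2·8 = 16
T: 3·0+1·2+3·2+4·1 = 12 | 2·6 = 12
Z: 3·0+1·4+3·2+4·0 = 10 | 2·5 = 10
gcd(3,1,3,4,2) = 1

Coefficients: [3, 1, 3, 4, 2]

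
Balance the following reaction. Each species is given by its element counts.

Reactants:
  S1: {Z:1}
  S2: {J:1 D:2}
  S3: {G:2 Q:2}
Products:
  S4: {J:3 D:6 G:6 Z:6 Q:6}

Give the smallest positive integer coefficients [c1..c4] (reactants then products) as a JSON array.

Coefficients: [6, 3, 3, 1]

J: 6·0+3·1+3·0 = 3 | 1·3 = 3
D: 6·0+3·2+3·0 = 6 | 1·6 = 6
G: 6·0+3·0+3·2 = 6 | 1·6 = 6
Z: 6·1+3·0+3·0 = 6 | 1·6 = 6
Q: 6·0+3·0+3·2 = 6 | 1·6 = 6
gcd(6,3,3,1) = 1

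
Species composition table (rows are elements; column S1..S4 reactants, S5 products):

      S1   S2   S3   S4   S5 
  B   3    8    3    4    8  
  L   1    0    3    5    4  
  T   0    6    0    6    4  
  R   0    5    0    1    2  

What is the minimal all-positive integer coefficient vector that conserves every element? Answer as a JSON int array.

B: 5·3+2·8+3·3+2·4 = 48 | 6·8 = 48
L: 5·1+2·0+3·3+2·5 = 24 | 6·4 = 24
T: 5·0+2·6+3·0+2·6 = 24 | 6·4 = 24
R: 5·0+2·5+3·0+2·1 = 12 | 6·2 = 12
gcd(5,2,3,2,6) = 1

Coefficients: [5, 2, 3, 2, 6]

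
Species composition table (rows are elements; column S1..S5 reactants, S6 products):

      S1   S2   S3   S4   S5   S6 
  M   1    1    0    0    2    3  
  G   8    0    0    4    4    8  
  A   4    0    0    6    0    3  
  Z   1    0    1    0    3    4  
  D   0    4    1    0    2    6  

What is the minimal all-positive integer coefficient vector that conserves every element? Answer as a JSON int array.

Coefficients: [3, 5, 6, 1, 5, 6]

M: 3·1+5·1+6·0+1·0+5·2 = 18 | 6·3 = 18
G: 3·8+5·0+6·0+1·4+5·4 = 48 | 6·8 = 48
A: 3·4+5·0+6·0+1·6+5·0 = 18 | 6·3 = 18
Z: 3·1+5·0+6·1+1·0+5·3 = 24 | 6·4 = 24
D: 3·0+5·4+6·1+1·0+5·2 = 36 | 6·6 = 36
gcd(3,5,6,1,5,6) = 1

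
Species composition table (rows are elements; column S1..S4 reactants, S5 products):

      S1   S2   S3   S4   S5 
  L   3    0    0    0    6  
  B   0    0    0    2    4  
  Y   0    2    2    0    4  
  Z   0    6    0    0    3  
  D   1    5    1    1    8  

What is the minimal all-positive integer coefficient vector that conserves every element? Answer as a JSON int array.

Coefficients: [4, 1, 3, 4, 2]

L: 4·3+1·0+3·0+4·0 = 12 | 2·6 = 12
B: 4·0+1·0+3·0+4·2 = 8 | 2·4 = 8
Y: 4·0+1·2+3·2+4·0 = 8 | 2·4 = 8
Z: 4·0+1·6+3·0+4·0 = 6 | 2·3 = 6
D: 4·1+1·5+3·1+4·1 = 16 | 2·8 = 16
gcd(4,1,3,4,2) = 1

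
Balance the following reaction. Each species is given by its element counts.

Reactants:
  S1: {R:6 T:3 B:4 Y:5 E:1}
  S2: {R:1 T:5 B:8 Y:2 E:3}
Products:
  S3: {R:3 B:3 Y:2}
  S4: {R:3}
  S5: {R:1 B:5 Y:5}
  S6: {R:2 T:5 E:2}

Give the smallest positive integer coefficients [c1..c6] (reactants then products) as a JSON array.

R: 5·6+1·1 = 31 | 1·3+5·3+5·1+4·2 = 31
T: 5·3+1·5 = 20 | 1·0+5·0+5·0+4·5 = 20
B: 5·4+1·8 = 28 | 1·3+5·0+5·5+4·0 = 28
Y: 5·5+1·2 = 27 | 1·2+5·0+5·5+4·0 = 27
E: 5·1+1·3 = 8 | 1·0+5·0+5·0+4·2 = 8
gcd(5,1,1,5,5,4) = 1

Coefficients: [5, 1, 1, 5, 5, 4]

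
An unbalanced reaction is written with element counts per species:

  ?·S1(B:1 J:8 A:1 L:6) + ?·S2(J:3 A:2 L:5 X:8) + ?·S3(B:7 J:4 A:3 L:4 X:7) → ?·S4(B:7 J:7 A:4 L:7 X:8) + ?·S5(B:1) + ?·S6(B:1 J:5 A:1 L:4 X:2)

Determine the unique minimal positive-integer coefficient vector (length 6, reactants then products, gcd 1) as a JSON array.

Coefficients: [4, 1, 4, 3, 5, 6]

B: 4·1+1·0+4·7 = 32 | 3·7+5·1+6·1 = 32
J: 4·8+1·3+4·4 = 51 | 3·7+5·0+6·5 = 51
A: 4·1+1·2+4·3 = 18 | 3·4+5·0+6·1 = 18
L: 4·6+1·5+4·4 = 45 | 3·7+5·0+6·4 = 45
X: 4·0+1·8+4·7 = 36 | 3·8+5·0+6·2 = 36
gcd(4,1,4,3,5,6) = 1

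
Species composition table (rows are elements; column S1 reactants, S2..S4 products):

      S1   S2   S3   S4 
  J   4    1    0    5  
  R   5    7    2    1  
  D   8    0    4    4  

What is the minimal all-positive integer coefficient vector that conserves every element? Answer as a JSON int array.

J: 4·4 = 16 | 1·1+5·0+3·5 = 16
R: 4·5 = 20 | 1·7+5·2+3·1 = 20
D: 4·8 = 32 | 1·0+5·4+3·4 = 32
gcd(4,1,5,3) = 1

Coefficients: [4, 1, 5, 3]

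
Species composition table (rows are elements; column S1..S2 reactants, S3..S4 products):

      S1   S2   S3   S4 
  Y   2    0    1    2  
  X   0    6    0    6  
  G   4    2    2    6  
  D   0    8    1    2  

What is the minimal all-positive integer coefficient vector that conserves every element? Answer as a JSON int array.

Y: 4·2+1·0 = 8 | 6·1+1·2 = 8
X: 4·0+1·6 = 6 | 6·0+1·6 = 6
G: 4·4+1·2 = 18 | 6·2+1·6 = 18
D: 4·0+1·8 = 8 | 6·1+1·2 = 8
gcd(4,1,6,1) = 1

Coefficients: [4, 1, 6, 1]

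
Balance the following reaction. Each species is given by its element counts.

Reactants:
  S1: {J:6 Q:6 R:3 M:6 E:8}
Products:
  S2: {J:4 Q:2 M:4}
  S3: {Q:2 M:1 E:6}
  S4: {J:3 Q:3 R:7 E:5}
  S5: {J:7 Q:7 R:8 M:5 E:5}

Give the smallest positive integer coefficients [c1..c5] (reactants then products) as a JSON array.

Coefficients: [5, 5, 5, 1, 1]

J: 5·6 = 30 | 5·4+5·0+1·3+1·7 = 30
Q: 5·6 = 30 | 5·2+5·2+1·3+1·7 = 30
R: 5·3 = 15 | 5·0+5·0+1·7+1·8 = 15
M: 5·6 = 30 | 5·4+5·1+1·0+1·5 = 30
E: 5·8 = 40 | 5·0+5·6+1·5+1·5 = 40
gcd(5,5,5,1,1) = 1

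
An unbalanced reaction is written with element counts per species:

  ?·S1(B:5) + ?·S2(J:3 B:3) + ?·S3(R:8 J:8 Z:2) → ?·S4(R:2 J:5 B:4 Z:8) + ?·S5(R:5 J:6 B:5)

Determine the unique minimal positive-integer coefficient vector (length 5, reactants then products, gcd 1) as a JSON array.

R: 5·0+3·0+4·8 = 32 | 1·2+6·5 = 32
J: 5·0+3·3+4·8 = 41 | 1·5+6·6 = 41
B: 5·5+3·3+4·0 = 34 | 1·4+6·5 = 34
Z: 5·0+3·0+4·2 = 8 | 1·8+6·0 = 8
gcd(5,3,4,1,6) = 1

Coefficients: [5, 3, 4, 1, 6]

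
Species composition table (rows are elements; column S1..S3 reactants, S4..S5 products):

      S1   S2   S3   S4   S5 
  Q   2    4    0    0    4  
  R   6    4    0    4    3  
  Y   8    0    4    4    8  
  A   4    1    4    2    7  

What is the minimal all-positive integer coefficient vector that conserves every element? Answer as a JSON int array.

Q: 4·2+2·4+5·0 = 16 | 5·0+4·4 = 16
R: 4·6+2·4+5·0 = 32 | 5·4+4·3 = 32
Y: 4·8+2·0+5·4 = 52 | 5·4+4·8 = 52
A: 4·4+2·1+5·4 = 38 | 5·2+4·7 = 38
gcd(4,2,5,5,4) = 1

Coefficients: [4, 2, 5, 5, 4]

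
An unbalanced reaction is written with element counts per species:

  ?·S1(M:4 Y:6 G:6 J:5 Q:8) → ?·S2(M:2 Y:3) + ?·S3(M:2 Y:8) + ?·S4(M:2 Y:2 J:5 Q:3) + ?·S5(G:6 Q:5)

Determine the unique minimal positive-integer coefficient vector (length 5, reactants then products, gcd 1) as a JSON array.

M: 5·4 = 20 | 4·2+1·2+5·2+5·0 = 20
Y: 5·6 = 30 | 4·3+1·8+5·2+5·0 = 30
G: 5·6 = 30 | 4·0+1·0+5·0+5·6 = 30
J: 5·5 = 25 | 4·0+1·0+5·5+5·0 = 25
Q: 5·8 = 40 | 4·0+1·0+5·3+5·5 = 40
gcd(5,4,1,5,5) = 1

Coefficients: [5, 4, 1, 5, 5]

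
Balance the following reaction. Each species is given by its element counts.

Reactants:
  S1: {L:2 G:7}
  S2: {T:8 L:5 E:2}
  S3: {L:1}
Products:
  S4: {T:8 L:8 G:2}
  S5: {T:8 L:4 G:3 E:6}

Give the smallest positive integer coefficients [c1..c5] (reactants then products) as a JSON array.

Coefficients: [1, 3, 3, 2, 1]

T: 1·0+3·8+3·0 = 24 | 2·8+1·8 = 24
L: 1·2+3·5+3·1 = 20 | 2·8+1·4 = 20
G: 1·7+3·0+3·0 = 7 | 2·2+1·3 = 7
E: 1·0+3·2+3·0 = 6 | 2·0+1·6 = 6
gcd(1,3,3,2,1) = 1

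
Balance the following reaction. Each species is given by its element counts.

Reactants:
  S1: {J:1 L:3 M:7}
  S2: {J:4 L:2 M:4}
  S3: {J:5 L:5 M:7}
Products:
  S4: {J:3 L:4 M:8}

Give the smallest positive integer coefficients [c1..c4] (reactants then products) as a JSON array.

Coefficients: [3, 1, 1, 4]

J: 3·1+1·4+1·5 = 12 | 4·3 = 12
L: 3·3+1·2+1·5 = 16 | 4·4 = 16
M: 3·7+1·4+1·7 = 32 | 4·8 = 32
gcd(3,1,1,4) = 1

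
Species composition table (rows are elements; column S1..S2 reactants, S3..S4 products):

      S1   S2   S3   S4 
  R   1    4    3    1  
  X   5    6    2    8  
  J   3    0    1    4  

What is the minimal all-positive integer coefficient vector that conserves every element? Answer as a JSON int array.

Coefficients: [6, 1, 2, 4]

R: 6·1+1·4 = 10 | 2·3+4·1 = 10
X: 6·5+1·6 = 36 | 2·2+4·8 = 36
J: 6·3+1·0 = 18 | 2·1+4·4 = 18
gcd(6,1,2,4) = 1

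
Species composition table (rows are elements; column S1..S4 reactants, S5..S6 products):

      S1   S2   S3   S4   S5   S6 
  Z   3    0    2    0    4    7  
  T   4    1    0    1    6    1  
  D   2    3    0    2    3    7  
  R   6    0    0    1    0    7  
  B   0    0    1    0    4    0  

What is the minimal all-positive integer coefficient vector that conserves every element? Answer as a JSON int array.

Z: 1·3+2·0+4·2+1·0 = 11 | 1·4+1·7 = 11
T: 1·4+2·1+4·0+1·1 = 7 | 1·6+1·1 = 7
D: 1·2+2·3+4·0+1·2 = 10 | 1·3+1·7 = 10
R: 1·6+2·0+4·0+1·1 = 7 | 1·0+1·7 = 7
B: 1·0+2·0+4·1+1·0 = 4 | 1·4+1·0 = 4
gcd(1,2,4,1,1,1) = 1

Coefficients: [1, 2, 4, 1, 1, 1]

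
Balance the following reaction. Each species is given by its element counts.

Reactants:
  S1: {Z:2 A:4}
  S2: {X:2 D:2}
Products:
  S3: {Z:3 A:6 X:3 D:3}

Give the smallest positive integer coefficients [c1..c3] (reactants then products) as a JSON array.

Z: 3·2+3·0 = 6 | 2·3 = 6
A: 3·4+3·0 = 12 | 2·6 = 12
X: 3·0+3·2 = 6 | 2·3 = 6
D: 3·0+3·2 = 6 | 2·3 = 6
gcd(3,3,2) = 1

Coefficients: [3, 3, 2]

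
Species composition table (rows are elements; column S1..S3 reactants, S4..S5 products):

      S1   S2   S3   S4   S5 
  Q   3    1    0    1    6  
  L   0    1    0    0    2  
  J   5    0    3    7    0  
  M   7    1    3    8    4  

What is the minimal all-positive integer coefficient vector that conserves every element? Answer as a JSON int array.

Q: 6·3+6·1+4·0 = 24 | 6·1+3·6 = 24
L: 6·0+6·1+4·0 = 6 | 6·0+3·2 = 6
J: 6·5+6·0+4·3 = 42 | 6·7+3·0 = 42
M: 6·7+6·1+4·3 = 60 | 6·8+3·4 = 60
gcd(6,6,4,6,3) = 1

Coefficients: [6, 6, 4, 6, 3]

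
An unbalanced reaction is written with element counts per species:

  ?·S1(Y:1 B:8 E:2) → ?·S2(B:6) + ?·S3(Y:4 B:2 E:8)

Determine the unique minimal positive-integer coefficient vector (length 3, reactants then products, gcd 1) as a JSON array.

Y: 4·1 = 4 | 5·0+1·4 = 4
B: 4·8 = 32 | 5·6+1·2 = 32
E: 4·2 = 8 | 5·0+1·8 = 8
gcd(4,5,1) = 1

Coefficients: [4, 5, 1]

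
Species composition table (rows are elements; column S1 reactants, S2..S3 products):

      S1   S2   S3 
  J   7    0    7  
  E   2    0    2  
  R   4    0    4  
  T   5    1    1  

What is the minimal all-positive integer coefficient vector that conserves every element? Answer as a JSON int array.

J: 1·7 = 7 | 4·0+1·7 = 7
E: 1·2 = 2 | 4·0+1·2 = 2
R: 1·4 = 4 | 4·0+1·4 = 4
T: 1·5 = 5 | 4·1+1·1 = 5
gcd(1,4,1) = 1

Coefficients: [1, 4, 1]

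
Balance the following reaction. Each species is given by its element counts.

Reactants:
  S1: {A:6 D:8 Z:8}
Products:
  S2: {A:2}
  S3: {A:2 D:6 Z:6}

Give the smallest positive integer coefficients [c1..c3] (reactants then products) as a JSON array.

Coefficients: [3, 5, 4]

A: 3·6 = 18 | 5·2+4·2 = 18
D: 3·8 = 24 | 5·0+4·6 = 24
Z: 3·8 = 24 | 5·0+4·6 = 24
gcd(3,5,4) = 1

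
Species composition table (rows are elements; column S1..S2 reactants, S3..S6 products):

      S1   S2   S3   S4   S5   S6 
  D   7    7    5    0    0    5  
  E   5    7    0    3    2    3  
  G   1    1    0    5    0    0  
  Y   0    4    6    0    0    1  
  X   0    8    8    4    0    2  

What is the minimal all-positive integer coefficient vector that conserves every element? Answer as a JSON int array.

D: 2·7+3·7 = 35 | 1·5+1·0+5·0+6·5 = 35
E: 2·5+3·7 = 31 | 1·0+1·3+5·2+6·3 = 31
G: 2·1+3·1 = 5 | 1·0+1·5+5·0+6·0 = 5
Y: 2·0+3·4 = 12 | 1·6+1·0+5·0+6·1 = 12
X: 2·0+3·8 = 24 | 1·8+1·4+5·0+6·2 = 24
gcd(2,3,1,1,5,6) = 1

Coefficients: [2, 3, 1, 1, 5, 6]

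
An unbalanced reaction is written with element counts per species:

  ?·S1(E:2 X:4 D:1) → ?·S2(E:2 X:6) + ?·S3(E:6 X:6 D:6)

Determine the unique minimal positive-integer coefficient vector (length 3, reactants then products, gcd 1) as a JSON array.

Coefficients: [6, 3, 1]

E: 6·2 = 12 | 3·2+1·6 = 12
X: 6·4 = 24 | 3·6+1·6 = 24
D: 6·1 = 6 | 3·0+1·6 = 6
gcd(6,3,1) = 1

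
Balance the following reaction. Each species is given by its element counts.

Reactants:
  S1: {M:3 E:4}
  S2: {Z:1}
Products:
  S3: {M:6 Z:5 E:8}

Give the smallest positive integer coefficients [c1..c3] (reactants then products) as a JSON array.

M: 2·3+5·0 = 6 | 1·6 = 6
Z: 2·0+5·1 = 5 | 1·5 = 5
E: 2·4+5·0 = 8 | 1·8 = 8
gcd(2,5,1) = 1

Coefficients: [2, 5, 1]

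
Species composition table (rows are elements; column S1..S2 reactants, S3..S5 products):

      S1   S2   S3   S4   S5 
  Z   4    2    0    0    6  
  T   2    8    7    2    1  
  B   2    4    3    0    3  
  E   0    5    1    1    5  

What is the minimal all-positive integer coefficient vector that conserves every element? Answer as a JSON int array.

Z: 3·4+6·2 = 24 | 6·0+4·0+4·6 = 24
T: 3·2+6·8 = 54 | 6·7+4·2+4·1 = 54
B: 3·2+6·4 = 30 | 6·3+4·0+4·3 = 30
E: 3·0+6·5 = 30 | 6·1+4·1+4·5 = 30
gcd(3,6,6,4,4) = 1

Coefficients: [3, 6, 6, 4, 4]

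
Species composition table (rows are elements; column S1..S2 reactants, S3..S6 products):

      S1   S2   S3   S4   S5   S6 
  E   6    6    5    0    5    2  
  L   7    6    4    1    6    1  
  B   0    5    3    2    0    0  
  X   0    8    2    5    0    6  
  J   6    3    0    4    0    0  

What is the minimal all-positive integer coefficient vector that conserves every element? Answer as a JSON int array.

Coefficients: [1, 6, 6, 6, 2, 1]

E: 1·6+6·6 = 42 | 6·5+6·0+2·5+1·2 = 42
L: 1·7+6·6 = 43 | 6·4+6·1+2·6+1·1 = 43
B: 1·0+6·5 = 30 | 6·3+6·2+2·0+1·0 = 30
X: 1·0+6·8 = 48 | 6·2+6·5+2·0+1·6 = 48
J: 1·6+6·3 = 24 | 6·0+6·4+2·0+1·0 = 24
gcd(1,6,6,6,2,1) = 1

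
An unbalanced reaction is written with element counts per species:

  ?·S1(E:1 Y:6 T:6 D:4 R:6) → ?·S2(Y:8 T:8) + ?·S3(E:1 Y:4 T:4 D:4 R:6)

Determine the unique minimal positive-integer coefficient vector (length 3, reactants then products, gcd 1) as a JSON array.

Coefficients: [4, 1, 4]

E: 4·1 = 4 | 1·0+4·1 = 4
Y: 4·6 = 24 | 1·8+4·4 = 24
T: 4·6 = 24 | 1·8+4·4 = 24
D: 4·4 = 16 | 1·0+4·4 = 16
R: 4·6 = 24 | 1·0+4·6 = 24
gcd(4,1,4) = 1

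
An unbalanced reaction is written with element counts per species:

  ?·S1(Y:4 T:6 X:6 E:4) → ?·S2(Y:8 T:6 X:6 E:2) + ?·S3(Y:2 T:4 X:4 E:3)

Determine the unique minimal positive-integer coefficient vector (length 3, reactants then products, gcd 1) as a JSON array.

Y: 5·4 = 20 | 1·8+6·2 = 20
T: 5·6 = 30 | 1·6+6·4 = 30
X: 5·6 = 30 | 1·6+6·4 = 30
E: 5·4 = 20 | 1·2+6·3 = 20
gcd(5,1,6) = 1

Coefficients: [5, 1, 6]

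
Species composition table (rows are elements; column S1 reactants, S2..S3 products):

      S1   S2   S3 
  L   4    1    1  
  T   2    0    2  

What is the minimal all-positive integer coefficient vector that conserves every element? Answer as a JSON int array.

L: 1·4 = 4 | 3·1+1·1 = 4
T: 1·2 = 2 | 3·0+1·2 = 2
gcd(1,3,1) = 1

Coefficients: [1, 3, 1]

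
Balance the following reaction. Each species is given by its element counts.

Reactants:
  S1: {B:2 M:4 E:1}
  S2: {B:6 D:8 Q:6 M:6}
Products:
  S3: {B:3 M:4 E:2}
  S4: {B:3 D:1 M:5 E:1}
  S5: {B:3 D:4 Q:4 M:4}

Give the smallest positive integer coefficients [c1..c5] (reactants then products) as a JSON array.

B: 6·2+2·6 = 24 | 1·3+4·3+3·3 = 24
D: 6·0+2·8 = 16 | 1·0+4·1+3·4 = 16
Q: 6·0+2·6 = 12 | 1·0+4·0+3·4 = 12
M: 6·4+2·6 = 36 | 1·4+4·5+3·4 = 36
E: 6·1+2·0 = 6 | 1·2+4·1+3·0 = 6
gcd(6,2,1,4,3) = 1

Coefficients: [6, 2, 1, 4, 3]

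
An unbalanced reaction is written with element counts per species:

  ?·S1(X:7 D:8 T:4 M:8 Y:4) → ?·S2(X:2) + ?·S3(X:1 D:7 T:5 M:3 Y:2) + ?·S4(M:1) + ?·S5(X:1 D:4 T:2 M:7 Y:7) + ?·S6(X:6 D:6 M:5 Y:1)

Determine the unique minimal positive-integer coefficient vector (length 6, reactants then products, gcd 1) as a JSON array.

Coefficients: [3, 6, 2, 6, 1, 1]

X: 3·7 = 21 | 6·2+2·1+6·0+1·1+1·6 = 21
D: 3·8 = 24 | 6·0+2·7+6·0+1·4+1·6 = 24
T: 3·4 = 12 | 6·0+2·5+6·0+1·2+1·0 = 12
M: 3·8 = 24 | 6·0+2·3+6·1+1·7+1·5 = 24
Y: 3·4 = 12 | 6·0+2·2+6·0+1·7+1·1 = 12
gcd(3,6,2,6,1,1) = 1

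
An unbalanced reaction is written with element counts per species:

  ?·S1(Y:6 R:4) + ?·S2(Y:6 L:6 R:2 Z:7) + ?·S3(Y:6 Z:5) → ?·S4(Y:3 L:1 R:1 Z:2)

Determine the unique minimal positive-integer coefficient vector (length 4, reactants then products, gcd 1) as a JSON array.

Y: 1·6+1·6+1·6 = 18 | 6·3 = 18
L: 1·0+1·6+1·0 = 6 | 6·1 = 6
R: 1·4+1·2+1·0 = 6 | 6·1 = 6
Z: 1·0+1·7+1·5 = 12 | 6·2 = 12
gcd(1,1,1,6) = 1

Coefficients: [1, 1, 1, 6]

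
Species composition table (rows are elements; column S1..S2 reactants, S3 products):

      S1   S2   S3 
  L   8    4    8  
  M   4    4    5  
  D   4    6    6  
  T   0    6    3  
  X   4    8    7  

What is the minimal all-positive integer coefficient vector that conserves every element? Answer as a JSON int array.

L: 3·8+2·4 = 32 | 4·8 = 32
M: 3·4+2·4 = 20 | 4·5 = 20
D: 3·4+2·6 = 24 | 4·6 = 24
T: 3·0+2·6 = 12 | 4·3 = 12
X: 3·4+2·8 = 28 | 4·7 = 28
gcd(3,2,4) = 1

Coefficients: [3, 2, 4]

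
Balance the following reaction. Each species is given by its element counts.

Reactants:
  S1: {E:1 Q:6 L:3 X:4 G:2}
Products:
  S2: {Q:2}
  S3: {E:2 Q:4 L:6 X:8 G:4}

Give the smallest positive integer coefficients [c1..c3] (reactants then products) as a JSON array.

Coefficients: [2, 4, 1]

E: 2·1 = 2 | 4·0+1·2 = 2
Q: 2·6 = 12 | 4·2+1·4 = 12
L: 2·3 = 6 | 4·0+1·6 = 6
X: 2·4 = 8 | 4·0+1·8 = 8
G: 2·2 = 4 | 4·0+1·4 = 4
gcd(2,4,1) = 1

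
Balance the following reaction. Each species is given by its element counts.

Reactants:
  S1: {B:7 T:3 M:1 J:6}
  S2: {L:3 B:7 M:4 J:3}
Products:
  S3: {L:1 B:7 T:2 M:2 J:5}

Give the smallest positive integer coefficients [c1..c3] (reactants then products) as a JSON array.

Coefficients: [2, 1, 3]

L: 2·0+1·3 = 3 | 3·1 = 3
B: 2·7+1·7 = 21 | 3·7 = 21
T: 2·3+1·0 = 6 | 3·2 = 6
M: 2·1+1·4 = 6 | 3·2 = 6
J: 2·6+1·3 = 15 | 3·5 = 15
gcd(2,1,3) = 1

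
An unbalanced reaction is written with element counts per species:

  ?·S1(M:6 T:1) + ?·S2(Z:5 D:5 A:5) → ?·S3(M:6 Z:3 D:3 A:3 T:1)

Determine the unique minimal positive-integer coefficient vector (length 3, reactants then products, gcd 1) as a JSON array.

M: 5·6+3·0 = 30 | 5·6 = 30
Z: 5·0+3·5 = 15 | 5·3 = 15
D: 5·0+3·5 = 15 | 5·3 = 15
A: 5·0+3·5 = 15 | 5·3 = 15
T: 5·1+3·0 = 5 | 5·1 = 5
gcd(5,3,5) = 1

Coefficients: [5, 3, 5]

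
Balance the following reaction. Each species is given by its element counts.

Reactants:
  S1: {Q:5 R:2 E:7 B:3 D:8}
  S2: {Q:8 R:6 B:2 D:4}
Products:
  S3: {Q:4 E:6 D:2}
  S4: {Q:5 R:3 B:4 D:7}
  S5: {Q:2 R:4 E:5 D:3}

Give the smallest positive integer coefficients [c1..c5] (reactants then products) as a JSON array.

Q: 4·5+2·8 = 36 | 3·4+4·5+2·2 = 36
R: 4·2+2·6 = 20 | 3·0+4·3+2·4 = 20
E: 4·7+2·0 = 28 | 3·6+4·0+2·5 = 28
B: 4·3+2·2 = 16 | 3·0+4·4+2·0 = 16
D: 4·8+2·4 = 40 | 3·2+4·7+2·3 = 40
gcd(4,2,3,4,2) = 1

Coefficients: [4, 2, 3, 4, 2]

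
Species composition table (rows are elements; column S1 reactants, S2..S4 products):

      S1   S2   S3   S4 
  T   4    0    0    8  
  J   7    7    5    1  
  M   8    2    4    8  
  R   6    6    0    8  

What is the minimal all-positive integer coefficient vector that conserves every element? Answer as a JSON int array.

Coefficients: [6, 2, 5, 3]

T: 6·4 = 24 | 2·0+5·0+3·8 = 24
J: 6·7 = 42 | 2·7+5·5+3·1 = 42
M: 6·8 = 48 | 2·2+5·4+3·8 = 48
R: 6·6 = 36 | 2·6+5·0+3·8 = 36
gcd(6,2,5,3) = 1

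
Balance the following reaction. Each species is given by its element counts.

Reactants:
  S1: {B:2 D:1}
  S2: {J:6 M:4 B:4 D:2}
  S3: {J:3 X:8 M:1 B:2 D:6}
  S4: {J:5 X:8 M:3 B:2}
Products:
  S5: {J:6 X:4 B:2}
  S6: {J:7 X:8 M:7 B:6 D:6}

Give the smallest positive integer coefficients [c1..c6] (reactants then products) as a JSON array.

J: 2·0+5·6+3·3+4·5 = 59 | 4·6+5·7 = 59
X: 2·0+5·0+3·8+4·8 = 56 | 4·4+5·8 = 56
M: 2·0+5·4+3·1+4·3 = 35 | 4·0+5·7 = 35
B: 2·2+5·4+3·2+4·2 = 38 | 4·2+5·6 = 38
D: 2·1+5·2+3·6+4·0 = 30 | 4·0+5·6 = 30
gcd(2,5,3,4,4,5) = 1

Coefficients: [2, 5, 3, 4, 4, 5]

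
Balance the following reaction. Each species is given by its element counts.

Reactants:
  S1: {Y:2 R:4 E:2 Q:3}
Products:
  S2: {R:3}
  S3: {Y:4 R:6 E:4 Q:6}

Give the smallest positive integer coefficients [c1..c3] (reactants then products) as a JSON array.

Y: 6·2 = 12 | 2·0+3·4 = 12
R: 6·4 = 24 | 2·3+3·6 = 24
E: 6·2 = 12 | 2·0+3·4 = 12
Q: 6·3 = 18 | 2·0+3·6 = 18
gcd(6,2,3) = 1

Coefficients: [6, 2, 3]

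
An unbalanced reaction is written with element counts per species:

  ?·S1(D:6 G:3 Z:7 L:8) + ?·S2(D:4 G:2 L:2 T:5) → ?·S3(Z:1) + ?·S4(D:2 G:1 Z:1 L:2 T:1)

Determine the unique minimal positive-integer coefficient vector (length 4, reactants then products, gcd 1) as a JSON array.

Coefficients: [1, 1, 2, 5]

D: 1·6+1·4 = 10 | 2·0+5·2 = 10
G: 1·3+1·2 = 5 | 2·0+5·1 = 5
Z: 1·7+1·0 = 7 | 2·1+5·1 = 7
L: 1·8+1·2 = 10 | 2·0+5·2 = 10
T: 1·0+1·5 = 5 | 2·0+5·1 = 5
gcd(1,1,2,5) = 1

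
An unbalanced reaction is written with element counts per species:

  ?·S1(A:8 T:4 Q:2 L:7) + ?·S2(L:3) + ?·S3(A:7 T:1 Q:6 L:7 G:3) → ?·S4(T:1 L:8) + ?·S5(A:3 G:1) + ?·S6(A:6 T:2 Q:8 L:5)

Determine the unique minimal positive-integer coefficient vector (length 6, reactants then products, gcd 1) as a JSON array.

A: 1·8+5·0+1·7 = 15 | 3·0+3·3+1·6 = 15
T: 1·4+5·0+1·1 = 5 | 3·1+3·0+1·2 = 5
Q: 1·2+5·0+1·6 = 8 | 3·0+3·0+1·8 = 8
L: 1·7+5·3+1·7 = 29 | 3·8+3·0+1·5 = 29
G: 1·0+5·0+1·3 = 3 | 3·0+3·1+1·0 = 3
gcd(1,5,1,3,3,1) = 1

Coefficients: [1, 5, 1, 3, 3, 1]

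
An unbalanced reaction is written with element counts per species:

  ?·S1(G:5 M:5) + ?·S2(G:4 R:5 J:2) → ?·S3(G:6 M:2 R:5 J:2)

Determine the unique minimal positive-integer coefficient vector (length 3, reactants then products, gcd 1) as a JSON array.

Coefficients: [2, 5, 5]

G: 2·5+5·4 = 30 | 5·6 = 30
M: 2·5+5·0 = 10 | 5·2 = 10
R: 2·0+5·5 = 25 | 5·5 = 25
J: 2·0+5·2 = 10 | 5·2 = 10
gcd(2,5,5) = 1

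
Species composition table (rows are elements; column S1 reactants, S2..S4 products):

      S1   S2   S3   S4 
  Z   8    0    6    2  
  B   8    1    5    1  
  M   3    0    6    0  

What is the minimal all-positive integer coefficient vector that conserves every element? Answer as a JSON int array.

Z: 2·8 = 16 | 6·0+1·6+5·2 = 16
B: 2·8 = 16 | 6·1+1·5+5·1 = 16
M: 2·3 = 6 | 6·0+1·6+5·0 = 6
gcd(2,6,1,5) = 1

Coefficients: [2, 6, 1, 5]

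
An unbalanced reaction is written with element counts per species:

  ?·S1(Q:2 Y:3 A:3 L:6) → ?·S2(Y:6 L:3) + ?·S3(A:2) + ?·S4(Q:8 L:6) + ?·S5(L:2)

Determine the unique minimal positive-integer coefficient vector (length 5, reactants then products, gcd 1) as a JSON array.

Q: 4·2 = 8 | 2·0+6·0+1·8+6·0 = 8
Y: 4·3 = 12 | 2·6+6·0+1·0+6·0 = 12
A: 4·3 = 12 | 2·0+6·2+1·0+6·0 = 12
L: 4·6 = 24 | 2·3+6·0+1·6+6·2 = 24
gcd(4,2,6,1,6) = 1

Coefficients: [4, 2, 6, 1, 6]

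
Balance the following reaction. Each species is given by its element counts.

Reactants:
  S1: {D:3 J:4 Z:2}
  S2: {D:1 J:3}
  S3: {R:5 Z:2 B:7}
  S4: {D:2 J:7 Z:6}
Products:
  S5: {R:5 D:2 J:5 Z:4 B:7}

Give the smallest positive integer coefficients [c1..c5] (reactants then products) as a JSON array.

R: 1·0+3·0+4·5+1·0 = 20 | 4·5 = 20
D: 1·3+3·1+4·0+1·2 = 8 | 4·2 = 8
J: 1·4+3·3+4·0+1·7 = 20 | 4·5 = 20
Z: 1·2+3·0+4·2+1·6 = 16 | 4·4 = 16
B: 1·0+3·0+4·7+1·0 = 28 | 4·7 = 28
gcd(1,3,4,1,4) = 1

Coefficients: [1, 3, 4, 1, 4]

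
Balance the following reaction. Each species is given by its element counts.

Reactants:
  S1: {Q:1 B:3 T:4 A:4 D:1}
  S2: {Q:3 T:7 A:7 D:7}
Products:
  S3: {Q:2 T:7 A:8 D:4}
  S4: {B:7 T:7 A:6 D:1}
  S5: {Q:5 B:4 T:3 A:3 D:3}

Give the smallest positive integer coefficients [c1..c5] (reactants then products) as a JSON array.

Coefficients: [6, 1, 2, 2, 1]

Q: 6·1+1·3 = 9 | 2·2+2·0+1·5 = 9
B: 6·3+1·0 = 18 | 2·0+2·7+1·4 = 18
T: 6·4+1·7 = 31 | 2·7+2·7+1·3 = 31
A: 6·4+1·7 = 31 | 2·8+2·6+1·3 = 31
D: 6·1+1·7 = 13 | 2·4+2·1+1·3 = 13
gcd(6,1,2,2,1) = 1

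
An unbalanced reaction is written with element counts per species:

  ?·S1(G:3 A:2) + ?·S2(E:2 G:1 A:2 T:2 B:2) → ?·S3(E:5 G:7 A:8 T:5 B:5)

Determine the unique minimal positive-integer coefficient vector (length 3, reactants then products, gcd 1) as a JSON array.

Coefficients: [3, 5, 2]

E: 3·0+5·2 = 10 | 2·5 = 10
G: 3·3+5·1 = 14 | 2·7 = 14
A: 3·2+5·2 = 16 | 2·8 = 16
T: 3·0+5·2 = 10 | 2·5 = 10
B: 3·0+5·2 = 10 | 2·5 = 10
gcd(3,5,2) = 1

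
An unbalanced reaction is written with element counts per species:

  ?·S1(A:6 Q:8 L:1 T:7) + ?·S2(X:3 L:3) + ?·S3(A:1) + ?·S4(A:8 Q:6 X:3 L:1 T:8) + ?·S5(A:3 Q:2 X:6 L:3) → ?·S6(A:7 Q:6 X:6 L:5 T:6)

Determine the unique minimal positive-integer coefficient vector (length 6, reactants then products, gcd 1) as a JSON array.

A: 2·6+6·0+4·1+2·8+1·3 = 35 | 5·7 = 35
Q: 2·8+6·0+4·0+2·6+1·2 = 30 | 5·6 = 30
X: 2·0+6·3+4·0+2·3+1·6 = 30 | 5·6 = 30
L: 2·1+6·3+4·0+2·1+1·3 = 25 | 5·5 = 25
T: 2·7+6·0+4·0+2·8+1·0 = 30 | 5·6 = 30
gcd(2,6,4,2,1,5) = 1

Coefficients: [2, 6, 4, 2, 1, 5]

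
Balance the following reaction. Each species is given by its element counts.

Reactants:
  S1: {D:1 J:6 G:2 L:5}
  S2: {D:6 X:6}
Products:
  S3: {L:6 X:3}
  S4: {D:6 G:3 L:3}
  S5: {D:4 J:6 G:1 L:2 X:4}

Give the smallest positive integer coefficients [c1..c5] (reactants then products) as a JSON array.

Coefficients: [6, 5, 2, 2, 6]

D: 6·1+5·6 = 36 | 2·0+2·6+6·4 = 36
J: 6·6+5·0 = 36 | 2·0+2·0+6·6 = 36
G: 6·2+5·0 = 12 | 2·0+2·3+6·1 = 12
L: 6·5+5·0 = 30 | 2·6+2·3+6·2 = 30
X: 6·0+5·6 = 30 | 2·3+2·0+6·4 = 30
gcd(6,5,2,2,6) = 1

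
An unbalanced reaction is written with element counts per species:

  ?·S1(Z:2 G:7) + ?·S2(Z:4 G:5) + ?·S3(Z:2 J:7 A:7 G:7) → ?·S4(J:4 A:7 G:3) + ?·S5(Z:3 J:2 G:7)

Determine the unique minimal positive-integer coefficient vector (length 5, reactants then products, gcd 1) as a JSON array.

Z: 3·2+1·4+4·2 = 18 | 4·0+6·3 = 18
J: 3·0+1·0+4·7 = 28 | 4·4+6·2 = 28
A: 3·0+1·0+4·7 = 28 | 4·7+6·0 = 28
G: 3·7+1·5+4·7 = 54 | 4·3+6·7 = 54
gcd(3,1,4,4,6) = 1

Coefficients: [3, 1, 4, 4, 6]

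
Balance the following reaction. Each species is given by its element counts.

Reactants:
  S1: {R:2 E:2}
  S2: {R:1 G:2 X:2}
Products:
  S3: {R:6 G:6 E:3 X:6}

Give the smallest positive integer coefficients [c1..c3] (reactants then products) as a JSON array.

Coefficients: [3, 6, 2]

R: 3·2+6·1 = 12 | 2·6 = 12
G: 3·0+6·2 = 12 | 2·6 = 12
E: 3·2+6·0 = 6 | 2·3 = 6
X: 3·0+6·2 = 12 | 2·6 = 12
gcd(3,6,2) = 1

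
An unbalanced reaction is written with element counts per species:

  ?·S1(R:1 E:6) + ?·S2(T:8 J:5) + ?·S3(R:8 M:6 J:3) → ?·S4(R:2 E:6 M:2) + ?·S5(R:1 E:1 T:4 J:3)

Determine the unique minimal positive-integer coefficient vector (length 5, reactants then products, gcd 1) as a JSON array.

R: 4·1+3·0+1·8 = 12 | 3·2+6·1 = 12
E: 4·6+3·0+1·0 = 24 | 3·6+6·1 = 24
M: 4·0+3·0+1·6 = 6 | 3·2+6·0 = 6
T: 4·0+3·8+1·0 = 24 | 3·0+6·4 = 24
J: 4·0+3·5+1·3 = 18 | 3·0+6·3 = 18
gcd(4,3,1,3,6) = 1

Coefficients: [4, 3, 1, 3, 6]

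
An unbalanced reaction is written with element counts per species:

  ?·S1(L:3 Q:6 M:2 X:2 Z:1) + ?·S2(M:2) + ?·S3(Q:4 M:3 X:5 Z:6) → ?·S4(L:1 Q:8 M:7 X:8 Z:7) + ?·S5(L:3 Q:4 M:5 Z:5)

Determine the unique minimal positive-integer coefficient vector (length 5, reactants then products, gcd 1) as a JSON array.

Coefficients: [2, 5, 4, 3, 1]

L: 2·3+5·0+4·0 = 6 | 3·1+1·3 = 6
Q: 2·6+5·0+4·4 = 28 | 3·8+1·4 = 28
M: 2·2+5·2+4·3 = 26 | 3·7+1·5 = 26
X: 2·2+5·0+4·5 = 24 | 3·8+1·0 = 24
Z: 2·1+5·0+4·6 = 26 | 3·7+1·5 = 26
gcd(2,5,4,3,1) = 1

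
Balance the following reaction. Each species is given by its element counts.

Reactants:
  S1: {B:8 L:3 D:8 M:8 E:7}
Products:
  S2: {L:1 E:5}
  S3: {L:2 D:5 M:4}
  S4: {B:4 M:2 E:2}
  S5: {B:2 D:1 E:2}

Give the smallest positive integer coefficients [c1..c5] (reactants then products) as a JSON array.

B: 3·8 = 24 | 1·0+4·0+4·4+4·2 = 24
L: 3·3 = 9 | 1·1+4·2+4·0+4·0 = 9
D: 3·8 = 24 | 1·0+4·5+4·0+4·1 = 24
M: 3·8 = 24 | 1·0+4·4+4·2+4·0 = 24
E: 3·7 = 21 | 1·5+4·0+4·2+4·2 = 21
gcd(3,1,4,4,4) = 1

Coefficients: [3, 1, 4, 4, 4]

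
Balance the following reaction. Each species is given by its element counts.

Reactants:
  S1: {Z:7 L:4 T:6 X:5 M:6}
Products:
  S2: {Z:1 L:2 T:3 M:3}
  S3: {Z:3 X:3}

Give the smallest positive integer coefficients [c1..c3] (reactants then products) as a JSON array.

Coefficients: [3, 6, 5]

Z: 3·7 = 21 | 6·1+5·3 = 21
L: 3·4 = 12 | 6·2+5·0 = 12
T: 3·6 = 18 | 6·3+5·0 = 18
X: 3·5 = 15 | 6·0+5·3 = 15
M: 3·6 = 18 | 6·3+5·0 = 18
gcd(3,6,5) = 1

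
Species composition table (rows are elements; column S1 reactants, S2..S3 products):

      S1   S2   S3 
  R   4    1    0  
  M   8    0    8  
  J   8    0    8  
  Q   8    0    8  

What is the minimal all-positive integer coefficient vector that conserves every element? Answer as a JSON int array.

R: 1·4 = 4 | 4·1+1·0 = 4
M: 1·8 = 8 | 4·0+1·8 = 8
J: 1·8 = 8 | 4·0+1·8 = 8
Q: 1·8 = 8 | 4·0+1·8 = 8
gcd(1,4,1) = 1

Coefficients: [1, 4, 1]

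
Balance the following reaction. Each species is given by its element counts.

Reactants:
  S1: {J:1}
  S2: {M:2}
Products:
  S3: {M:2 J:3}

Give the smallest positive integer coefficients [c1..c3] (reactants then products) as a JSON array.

Coefficients: [3, 1, 1]

M: 3·0+1·2 = 2 | 1·2 = 2
J: 3·1+1·0 = 3 | 1·3 = 3
gcd(3,1,1) = 1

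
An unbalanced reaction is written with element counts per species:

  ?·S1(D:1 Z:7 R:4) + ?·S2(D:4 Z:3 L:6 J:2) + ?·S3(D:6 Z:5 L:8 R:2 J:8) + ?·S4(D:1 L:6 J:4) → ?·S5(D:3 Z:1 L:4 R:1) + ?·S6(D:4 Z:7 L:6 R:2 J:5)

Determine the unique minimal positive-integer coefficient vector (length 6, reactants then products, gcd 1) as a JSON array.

Coefficients: [3, 5, 2, 1, 4, 6]

D: 3·1+5·4+2·6+1·1 = 36 | 4·3+6·4 = 36
Z: 3·7+5·3+2·5+1·0 = 46 | 4·1+6·7 = 46
L: 3·0+5·6+2·8+1·6 = 52 | 4·4+6·6 = 52
R: 3·4+5·0+2·2+1·0 = 16 | 4·1+6·2 = 16
J: 3·0+5·2+2·8+1·4 = 30 | 4·0+6·5 = 30
gcd(3,5,2,1,4,6) = 1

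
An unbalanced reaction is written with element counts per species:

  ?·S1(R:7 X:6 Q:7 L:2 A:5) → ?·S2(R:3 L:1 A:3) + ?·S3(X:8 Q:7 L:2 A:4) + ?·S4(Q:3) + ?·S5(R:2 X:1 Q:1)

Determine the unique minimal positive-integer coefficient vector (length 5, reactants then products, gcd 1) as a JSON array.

R: 2·7 = 14 | 2·3+1·0+1·0+4·2 = 14
X: 2·6 = 12 | 2·0+1·8+1·0+4·1 = 12
Q: 2·7 = 14 | 2·0+1·7+1·3+4·1 = 14
L: 2·2 = 4 | 2·1+1·2+1·0+4·0 = 4
A: 2·5 = 10 | 2·3+1·4+1·0+4·0 = 10
gcd(2,2,1,1,4) = 1

Coefficients: [2, 2, 1, 1, 4]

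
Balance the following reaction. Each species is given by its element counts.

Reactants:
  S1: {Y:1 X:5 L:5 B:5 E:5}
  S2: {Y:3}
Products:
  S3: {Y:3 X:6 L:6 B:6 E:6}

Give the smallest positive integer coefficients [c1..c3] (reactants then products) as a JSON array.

Coefficients: [6, 3, 5]

Y: 6·1+3·3 = 15 | 5·3 = 15
X: 6·5+3·0 = 30 | 5·6 = 30
L: 6·5+3·0 = 30 | 5·6 = 30
B: 6·5+3·0 = 30 | 5·6 = 30
E: 6·5+3·0 = 30 | 5·6 = 30
gcd(6,3,5) = 1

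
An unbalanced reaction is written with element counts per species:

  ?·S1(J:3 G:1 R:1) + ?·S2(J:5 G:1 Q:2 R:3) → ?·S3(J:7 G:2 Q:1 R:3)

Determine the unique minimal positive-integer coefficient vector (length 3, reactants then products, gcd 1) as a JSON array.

J: 3·3+1·5 = 14 | 2·7 = 14
G: 3·1+1·1 = 4 | 2·2 = 4
Q: 3·0+1·2 = 2 | 2·1 = 2
R: 3·1+1·3 = 6 | 2·3 = 6
gcd(3,1,2) = 1

Coefficients: [3, 1, 2]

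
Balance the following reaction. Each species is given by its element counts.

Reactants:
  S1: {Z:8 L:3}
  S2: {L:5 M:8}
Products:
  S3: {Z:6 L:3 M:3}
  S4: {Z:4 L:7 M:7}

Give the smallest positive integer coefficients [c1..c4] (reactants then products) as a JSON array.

Z: 5·8+5·0 = 40 | 4·6+4·4 = 40
L: 5·3+5·5 = 40 | 4·3+4·7 = 40
M: 5·0+5·8 = 40 | 4·3+4·7 = 40
gcd(5,5,4,4) = 1

Coefficients: [5, 5, 4, 4]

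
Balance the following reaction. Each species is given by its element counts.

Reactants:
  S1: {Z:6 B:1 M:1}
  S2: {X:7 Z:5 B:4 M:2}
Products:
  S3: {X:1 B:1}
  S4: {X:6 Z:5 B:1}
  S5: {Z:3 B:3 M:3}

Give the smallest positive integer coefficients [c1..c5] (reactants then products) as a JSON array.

Coefficients: [2, 5, 5, 5, 4]

X: 2·0+5·7 = 35 | 5·1+5·6+4·0 = 35
Z: 2·6+5·5 = 37 | 5·0+5·5+4·3 = 37
B: 2·1+5·4 = 22 | 5·1+5·1+4·3 = 22
M: 2·1+5·2 = 12 | 5·0+5·0+4·3 = 12
gcd(2,5,5,5,4) = 1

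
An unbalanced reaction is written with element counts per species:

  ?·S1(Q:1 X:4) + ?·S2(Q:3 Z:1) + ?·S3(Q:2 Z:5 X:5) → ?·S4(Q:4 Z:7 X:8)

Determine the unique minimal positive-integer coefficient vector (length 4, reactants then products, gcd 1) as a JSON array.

Q: 1·1+1·3+4·2 = 12 | 3·4 = 12
Z: 1·0+1·1+4·5 = 21 | 3·7 = 21
X: 1·4+1·0+4·5 = 24 | 3·8 = 24
gcd(1,1,4,3) = 1

Coefficients: [1, 1, 4, 3]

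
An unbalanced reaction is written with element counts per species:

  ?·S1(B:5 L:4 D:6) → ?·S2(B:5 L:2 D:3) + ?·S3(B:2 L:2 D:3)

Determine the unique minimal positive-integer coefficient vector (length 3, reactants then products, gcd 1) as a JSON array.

B: 3·5 = 15 | 1·5+5·2 = 15
L: 3·4 = 12 | 1·2+5·2 = 12
D: 3·6 = 18 | 1·3+5·3 = 18
gcd(3,1,5) = 1

Coefficients: [3, 1, 5]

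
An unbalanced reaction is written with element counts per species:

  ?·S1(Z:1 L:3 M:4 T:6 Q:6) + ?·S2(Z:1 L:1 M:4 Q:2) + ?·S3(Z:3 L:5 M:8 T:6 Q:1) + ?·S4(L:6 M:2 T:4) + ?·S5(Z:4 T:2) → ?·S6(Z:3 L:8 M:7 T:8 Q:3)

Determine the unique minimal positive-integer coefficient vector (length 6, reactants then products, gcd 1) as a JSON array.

Z: 2·1+2·1+2·3+5·0+2·4 = 18 | 6·3 = 18
L: 2·3+2·1+2·5+5·6+2·0 = 48 | 6·8 = 48
M: 2·4+2·4+2·8+5·2+2·0 = 42 | 6·7 = 42
T: 2·6+2·0+2·6+5·4+2·2 = 48 | 6·8 = 48
Q: 2·6+2·2+2·1+5·0+2·0 = 18 | 6·3 = 18
gcd(2,2,2,5,2,6) = 1

Coefficients: [2, 2, 2, 5, 2, 6]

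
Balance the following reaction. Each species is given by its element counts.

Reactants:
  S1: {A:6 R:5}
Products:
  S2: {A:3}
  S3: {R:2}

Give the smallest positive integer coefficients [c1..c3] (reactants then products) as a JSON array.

Coefficients: [2, 4, 5]

A: 2·6 = 12 | 4·3+5·0 = 12
R: 2·5 = 10 | 4·0+5·2 = 10
gcd(2,4,5) = 1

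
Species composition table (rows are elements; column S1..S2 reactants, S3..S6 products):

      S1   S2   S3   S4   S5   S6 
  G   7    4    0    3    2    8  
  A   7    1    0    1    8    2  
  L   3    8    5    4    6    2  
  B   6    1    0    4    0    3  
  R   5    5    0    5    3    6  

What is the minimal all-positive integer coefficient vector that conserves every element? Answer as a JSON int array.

G: 3·7+6·4 = 45 | 5·0+3·3+2·2+4·8 = 45
A: 3·7+6·1 = 27 | 5·0+3·1+2·8+4·2 = 27
L: 3·3+6·8 = 57 | 5·5+3·4+2·6+4·2 = 57
B: 3·6+6·1 = 24 | 5·0+3·4+2·0+4·3 = 24
R: 3·5+6·5 = 45 | 5·0+3·5+2·3+4·6 = 45
gcd(3,6,5,3,2,4) = 1

Coefficients: [3, 6, 5, 3, 2, 4]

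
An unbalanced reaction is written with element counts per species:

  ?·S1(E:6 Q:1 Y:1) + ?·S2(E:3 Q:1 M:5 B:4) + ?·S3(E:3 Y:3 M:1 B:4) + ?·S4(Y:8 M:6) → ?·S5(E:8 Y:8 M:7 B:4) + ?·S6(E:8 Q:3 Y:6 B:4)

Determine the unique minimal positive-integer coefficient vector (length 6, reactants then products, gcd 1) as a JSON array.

Coefficients: [5, 1, 5, 3, 4, 2]

E: 5·6+1·3+5·3+3·0 = 48 | 4·8+2·8 = 48
Q: 5·1+1·1+5·0+3·0 = 6 | 4·0+2·3 = 6
Y: 5·1+1·0+5·3+3·8 = 44 | 4·8+2·6 = 44
M: 5·0+1·5+5·1+3·6 = 28 | 4·7+2·0 = 28
B: 5·0+1·4+5·4+3·0 = 24 | 4·4+2·4 = 24
gcd(5,1,5,3,4,2) = 1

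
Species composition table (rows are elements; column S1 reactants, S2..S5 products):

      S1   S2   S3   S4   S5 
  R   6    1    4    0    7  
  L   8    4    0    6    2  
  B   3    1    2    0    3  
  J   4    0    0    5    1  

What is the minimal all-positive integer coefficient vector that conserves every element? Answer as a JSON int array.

Coefficients: [6, 4, 1, 4, 4]

R: 6·6 = 36 | 4·1+1·4+4·0+4·7 = 36
L: 6·8 = 48 | 4·4+1·0+4·6+4·2 = 48
B: 6·3 = 18 | 4·1+1·2+4·0+4·3 = 18
J: 6·4 = 24 | 4·0+1·0+4·5+4·1 = 24
gcd(6,4,1,4,4) = 1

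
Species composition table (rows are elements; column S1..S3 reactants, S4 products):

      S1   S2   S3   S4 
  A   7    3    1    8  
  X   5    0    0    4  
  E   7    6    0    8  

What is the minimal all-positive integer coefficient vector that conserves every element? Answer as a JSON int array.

Coefficients: [4, 2, 6, 5]

A: 4·7+2·3+6·1 = 40 | 5·8 = 40
X: 4·5+2·0+6·0 = 20 | 5·4 = 20
E: 4·7+2·6+6·0 = 40 | 5·8 = 40
gcd(4,2,6,5) = 1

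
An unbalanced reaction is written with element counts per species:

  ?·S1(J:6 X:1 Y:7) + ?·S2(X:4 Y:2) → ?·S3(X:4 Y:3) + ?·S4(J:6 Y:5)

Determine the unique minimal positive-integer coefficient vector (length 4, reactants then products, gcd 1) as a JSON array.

Coefficients: [4, 5, 6, 4]

J: 4·6+5·0 = 24 | 6·0+4·6 = 24
X: 4·1+5·4 = 24 | 6·4+4·0 = 24
Y: 4·7+5·2 = 38 | 6·3+4·5 = 38
gcd(4,5,6,4) = 1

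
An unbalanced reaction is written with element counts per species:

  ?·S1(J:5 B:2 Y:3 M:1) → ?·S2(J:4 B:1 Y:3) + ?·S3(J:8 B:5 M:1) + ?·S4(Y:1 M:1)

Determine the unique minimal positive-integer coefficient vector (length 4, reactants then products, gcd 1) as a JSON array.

Coefficients: [4, 3, 1, 3]

J: 4·5 = 20 | 3·4+1·8+3·0 = 20
B: 4·2 = 8 | 3·1+1·5+3·0 = 8
Y: 4·3 = 12 | 3·3+1·0+3·1 = 12
M: 4·1 = 4 | 3·0+1·1+3·1 = 4
gcd(4,3,1,3) = 1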